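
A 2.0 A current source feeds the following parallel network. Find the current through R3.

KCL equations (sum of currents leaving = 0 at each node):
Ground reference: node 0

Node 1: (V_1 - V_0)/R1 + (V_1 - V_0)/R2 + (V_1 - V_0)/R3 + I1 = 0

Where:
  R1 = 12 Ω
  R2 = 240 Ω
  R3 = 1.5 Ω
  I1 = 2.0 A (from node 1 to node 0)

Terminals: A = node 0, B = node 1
All resistors sit directly between nodes 0 and 1, so they are in parallel and share one voltage V; the full source current 2 A splits among them.
1/R_par = 1/12 + 1/240 + 1/1.5 = 0.7542 S  =>  R_par = 1.326 Ω
V = I × R_par = 2 × 1.326 = 2.652 V
I_R3 = V/R3 = 2.652/1.5 = 1.768 A

Final answer: 1.768 A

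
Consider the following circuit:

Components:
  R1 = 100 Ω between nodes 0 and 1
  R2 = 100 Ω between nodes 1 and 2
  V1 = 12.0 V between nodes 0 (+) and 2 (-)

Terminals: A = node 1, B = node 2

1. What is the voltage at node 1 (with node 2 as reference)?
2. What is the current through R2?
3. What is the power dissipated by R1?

Nodal analysis, taking node 2 as the 0 V reference.
Source V1 fixes V_0 = 12 V.
KCL at each unknown node (sum of currents leaving = 0; resistances in Ω):
  Node 1: (V_1 - 12)/100 + (V_1 - 0)/100 = 0
Collecting terms: 0.02 × V_1 = 0.12  =>  V_1 = 6 V
Part 1:
  Read off the nodal solution: V_1 = 6 V
Part 2:
  I_R2 = (V_1 - V_2)/R2 = (6 - 0)/100 = 0.06 A
  Magnitude: I_R2 = 0.06 A
Part 3:
  I_R1 = (V_0 - V_1)/R1 = (12 - 6)/100 = 0.06 A
  P_R1 = I_R1² × R1 = (0.06)² × 100 = 0.36 W

Final answers:
1. V_1 = 6 V
2. I_R2 = 0.06 A
3. P_R1 = 0.36 W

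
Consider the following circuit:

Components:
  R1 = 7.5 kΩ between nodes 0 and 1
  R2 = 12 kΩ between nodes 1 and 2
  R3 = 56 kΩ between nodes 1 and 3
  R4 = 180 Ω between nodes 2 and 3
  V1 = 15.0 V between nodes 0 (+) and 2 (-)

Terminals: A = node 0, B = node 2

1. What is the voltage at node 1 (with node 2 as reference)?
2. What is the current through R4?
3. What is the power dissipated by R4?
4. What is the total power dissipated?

Nodal analysis, taking node 2 as the 0 V reference.
Source V1 fixes V_0 = 15 V.
KCL at each unknown node (sum of currents leaving = 0; resistances in Ω):
  Node 1: (V_1 - 15)/7500 + (V_1 - 0)/12000 + (V_1 - V_3)/56000 = 0
  Node 3: (V_3 - V_1)/56000 + (V_3 - 0)/180 = 0
Collecting terms (coefficients in siemens):
  0.0002345·V_1 - 0.00001786·V_3 = 0.002
  0.005573·V_3 - 0.00001786·V_1 = 0
Determinant D = (0.0002345)(0.005573) - (-0.00001786)(-0.00001786) = 0.000001307
V_1 = [(0.002)(0.005573) - (-0.00001786)(0)]/D = 8.53 V
V_3 = [(0.0002345)(0) - (0.002)(-0.00001786)]/D = 0.02733 V
Part 1:
  Read off the nodal solution: V_1 = 8.53 V
Part 2:
  I_R4 = (V_2 - V_3)/R4 = (0 - 0.02733)/180 = -0.0001518 A
  Magnitude: I_R4 = 0.0001518 A
Part 3:
  I_R4 = (V_2 - V_3)/R4 = (0 - 0.02733)/180 = -0.0001518 A
  P_R4 = I_R4² × R4 = (-0.0001518)² × 180 = 0.00000415 W
Part 4:
  Power in each resistor, P = (ΔV)²/R:
    P_R1 = (15 - 8.53)²/7500 = 0.005581 W
    P_R2 = (8.53 - 0)²/12000 = 0.006063 W
    P_R3 = (8.53 - 0.02733)²/56000 = 0.001291 W
    P_R4 = (0 - 0.02733)²/180 = 0.00000415 W
  P_total = P_R1 + P_R2 + P_R3 + P_R4 = 0.01294 W

Final answers:
1. V_1 = 8.53 V
2. I_R4 = 0.0001518 A
3. P_R4 = 4.15e-06 W
4. P_total = 0.01294 W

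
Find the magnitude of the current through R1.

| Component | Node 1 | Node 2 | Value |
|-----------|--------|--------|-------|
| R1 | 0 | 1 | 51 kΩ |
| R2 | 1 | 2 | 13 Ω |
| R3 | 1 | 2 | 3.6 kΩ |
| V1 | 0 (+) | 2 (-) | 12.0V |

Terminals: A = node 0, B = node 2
Nodal analysis, taking node 2 as the 0 V reference.
Source V1 fixes V_0 = 12 V.
KCL at each unknown node (sum of currents leaving = 0; resistances in Ω):
  Node 1: (V_1 - 12)/51000 + (V_1 - 0)/13 + (V_1 - 0)/3600 = 0
Collecting terms: 0.07722 × V_1 = 0.0002353  =>  V_1 = 0.003047 V
I_R1 = (V_0 - V_1)/R1 = (12 - 0.003047)/51000 = 0.0002352 A
|I_R1| = 0.0002352 A

Final answer: |I_R1| = 0.0002352 A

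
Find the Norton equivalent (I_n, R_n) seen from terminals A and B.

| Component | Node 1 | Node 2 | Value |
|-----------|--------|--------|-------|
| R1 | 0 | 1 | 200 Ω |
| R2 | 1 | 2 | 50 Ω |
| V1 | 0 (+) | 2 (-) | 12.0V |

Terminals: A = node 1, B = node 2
Find the Thévenin equivalent first; then I_n = V_th/R_th and R_n = R_th.
Step 1 — V_th is the open-circuit voltage V_A - V_B (nothing connected across the terminals).
Nodal analysis, taking node 2 as the 0 V reference.
Source V1 fixes V_0 = 12 V.
KCL at each unknown node (sum of currents leaving = 0; resistances in Ω):
  Node 1: (V_1 - 12)/200 + (V_1 - 0)/50 = 0
Collecting terms: 0.025 × V_1 = 0.06  =>  V_1 = 2.4 V
V_th = V_1 - V_2 = 2.4 - 0 = 2.4 V
Step 2 — R_th: zero the source — replace V1 by a short circuit (node 2 merges into node 0) — and find the resistance seen between A (node 1) and B (node 0).
Reduce the network between node 1 (A) and node 0 (B) by series/parallel combination:
  Rp1 = R1 ‖ R2 (parallel, both between nodes 0 and 1) = 1/(1/200 + 1/50) = 40 Ω
R_th = 40 Ω
I_n = V_th/R_th = 2.4/40 = 0.06 A, and R_n = R_th = 40 Ω

Final answer: I_n = 0.06 A, R_n = 40 Ω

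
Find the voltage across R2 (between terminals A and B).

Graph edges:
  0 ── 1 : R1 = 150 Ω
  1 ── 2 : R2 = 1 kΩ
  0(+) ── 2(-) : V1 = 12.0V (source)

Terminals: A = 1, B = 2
R1 and R2 are in series across V1 (node 0 → node 1 → node 2), and the output A–B is taken across R2, so this is a voltage divider.
Series current: I = V1/(R1 + R2) = 12/(150 + 1000) = 12/1150 = 0.01043 A
V_R2 = I × R2 = V1 × R2/(R1 + R2) = 12 × 1000/1150 = 10.43 V

Final answer: 10.43 V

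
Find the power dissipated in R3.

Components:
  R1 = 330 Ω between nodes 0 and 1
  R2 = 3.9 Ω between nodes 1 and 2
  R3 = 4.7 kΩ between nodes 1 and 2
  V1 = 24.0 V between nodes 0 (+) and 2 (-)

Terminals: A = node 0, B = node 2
Nodal analysis, taking node 2 as the 0 V reference.
Source V1 fixes V_0 = 24 V.
KCL at each unknown node (sum of currents leaving = 0; resistances in Ω):
  Node 1: (V_1 - 24)/330 + (V_1 - 0)/3.9 + (V_1 - 0)/4700 = 0
Collecting terms: 0.2597 × V_1 = 0.07273  =>  V_1 = 0.2801 V
I_R3 = (V_1 - V_2)/R3 = (0.2801 - 0)/4700 = 0.00005959 A
P_R3 = I_R3² × R3 = (0.00005959)² × 4700 = 0.00001669 W

Final answer: 1.669e-05 W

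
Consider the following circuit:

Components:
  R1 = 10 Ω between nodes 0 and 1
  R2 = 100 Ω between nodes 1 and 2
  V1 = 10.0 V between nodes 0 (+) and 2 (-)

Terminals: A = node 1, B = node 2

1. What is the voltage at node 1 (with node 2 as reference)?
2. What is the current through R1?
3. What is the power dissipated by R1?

Nodal analysis, taking node 2 as the 0 V reference.
Source V1 fixes V_0 = 10 V.
KCL at each unknown node (sum of currents leaving = 0; resistances in Ω):
  Node 1: (V_1 - 10)/10 + (V_1 - 0)/100 = 0
Collecting terms: 0.11 × V_1 = 1  =>  V_1 = 9.091 V
Part 1:
  Read off the nodal solution: V_1 = 9.091 V
Part 2:
  I_R1 = (V_0 - V_1)/R1 = (10 - 9.091)/10 = 0.09091 A
  Magnitude: I_R1 = 0.09091 A
Part 3:
  I_R1 = (V_0 - V_1)/R1 = (10 - 9.091)/10 = 0.09091 A
  P_R1 = I_R1² × R1 = (0.09091)² × 10 = 0.08264 W

Final answers:
1. V_1 = 9.091 V
2. I_R1 = 0.09091 A
3. P_R1 = 0.08264 W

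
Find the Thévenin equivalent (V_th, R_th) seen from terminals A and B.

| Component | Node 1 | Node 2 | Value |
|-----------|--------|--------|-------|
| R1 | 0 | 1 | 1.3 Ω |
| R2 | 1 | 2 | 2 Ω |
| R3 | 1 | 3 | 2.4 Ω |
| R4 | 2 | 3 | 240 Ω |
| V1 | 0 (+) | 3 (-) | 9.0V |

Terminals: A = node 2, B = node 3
Step 1 — V_th is the open-circuit voltage V_A - V_B (nothing connected across the terminals).
Nodal analysis, taking node 3 as the 0 V reference.
Source V1 fixes V_0 = 9 V.
KCL at each unknown node (sum of currents leaving = 0; resistances in Ω):
  Node 1: (V_1 - 9)/1.3 + (V_1 - V_2)/2 + (V_1 - 0)/2.4 = 0
  Node 2: (V_2 - V_1)/2 + (V_2 - 0)/240 = 0
Collecting terms (coefficients in siemens):
  1.686·V_1 - 0.5·V_2 = 6.923
  0.5042·V_2 - 0.5·V_1 = 0
Determinant D = (1.686)(0.5042) - (-0.5)(-0.5) = 0.6
V_1 = [(6.923)(0.5042) - (-0.5)(0)]/D = 5.818 V
V_2 = [(1.686)(0) - (6.923)(-0.5)]/D = 5.769 V
V_th = V_2 - V_3 = 5.769 - 0 = 5.769 V
Step 2 — R_th: zero the source — replace V1 by a short circuit (node 3 merges into node 0) — and find the resistance seen between A (node 2) and B (node 0).
Reduce the network between node 2 (A) and node 0 (B) by series/parallel combination:
  Rp1 = R1 ‖ R3 (parallel, both between nodes 0 and 1) = 1/(1/1.3 + 1/2.4) = 0.8432 Ω
  Rs1 = R2 + Rp1 (series, joined only at node 1) = 2 + 0.8432 = 2.843 Ω
  Rp2 = R4 ‖ Rs1 (parallel, both between nodes 0 and 2) = 1/(1/240 + 1/2.843) = 2.81 Ω
R_th = 2.81 Ω

Final answer: V_th = 5.769 V, R_th = 2.81 Ω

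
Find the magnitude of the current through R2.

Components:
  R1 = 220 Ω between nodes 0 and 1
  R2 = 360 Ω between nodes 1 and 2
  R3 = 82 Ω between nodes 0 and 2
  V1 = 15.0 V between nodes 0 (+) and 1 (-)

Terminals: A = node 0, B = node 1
Nodal analysis, taking node 1 as the 0 V reference.
Source V1 fixes V_0 = 15 V.
KCL at each unknown node (sum of currents leaving = 0; resistances in Ω):
  Node 2: (V_2 - 0)/360 + (V_2 - 15)/82 = 0
Collecting terms: 0.01497 × V_2 = 0.1829  =>  V_2 = 12.22 V
I_R2 = (V_1 - V_2)/R2 = (0 - 12.22)/360 = -0.03394 A
|I_R2| = 0.03394 A

Final answer: |I_R2| = 0.03394 A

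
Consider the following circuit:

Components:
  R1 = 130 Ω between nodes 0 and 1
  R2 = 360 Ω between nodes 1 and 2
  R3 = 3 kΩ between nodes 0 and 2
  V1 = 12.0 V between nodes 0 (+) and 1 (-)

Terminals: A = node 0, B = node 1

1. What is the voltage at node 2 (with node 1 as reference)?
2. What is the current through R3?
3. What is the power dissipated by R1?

Nodal analysis, taking node 1 as the 0 V reference.
Source V1 fixes V_0 = 12 V.
KCL at each unknown node (sum of currents leaving = 0; resistances in Ω):
  Node 2: (V_2 - 0)/360 + (V_2 - 12)/3000 = 0
Collecting terms: 0.003111 × V_2 = 0.004  =>  V_2 = 1.286 V
Part 1:
  Read off the nodal solution: V_2 = 1.286 V
Part 2:
  I_R3 = (V_0 - V_2)/R3 = (12 - 1.286)/3000 = 0.003571 A
  Magnitude: I_R3 = 0.003571 A
Part 3:
  I_R1 = (V_0 - V_1)/R1 = (12 - 0)/130 = 0.09231 A
  P_R1 = I_R1² × R1 = (0.09231)² × 130 = 1.108 W

Final answers:
1. V_2 = 1.286 V
2. I_R3 = 0.003571 A
3. P_R1 = 1.108 W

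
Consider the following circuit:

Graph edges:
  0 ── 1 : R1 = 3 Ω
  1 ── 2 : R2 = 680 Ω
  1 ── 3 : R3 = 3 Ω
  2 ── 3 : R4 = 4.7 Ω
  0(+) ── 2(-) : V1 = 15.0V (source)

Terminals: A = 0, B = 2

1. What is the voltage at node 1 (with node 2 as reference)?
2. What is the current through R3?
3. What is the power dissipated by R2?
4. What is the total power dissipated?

Nodal analysis, taking node 2 as the 0 V reference.
Source V1 fixes V_0 = 15 V.
KCL at each unknown node (sum of currents leaving = 0; resistances in Ω):
  Node 1: (V_1 - 15)/3 + (V_1 - 0)/680 + (V_1 - V_3)/3 = 0
  Node 3: (V_3 - V_1)/3 + (V_3 - 0)/4.7 = 0
Collecting terms (coefficients in siemens):
  0.6681·V_1 - 0.3333·V_3 = 5
  0.5461·V_3 - 0.3333·V_1 = 0
Determinant D = (0.6681)(0.5461) - (-0.3333)(-0.3333) = 0.2538
V_1 = [(5)(0.5461) - (-0.3333)(0)]/D = 10.76 V
V_3 = [(0.6681)(0) - (5)(-0.3333)]/D = 6.568 V
Part 1:
  Read off the nodal solution: V_1 = 10.76 V
Part 2:
  I_R3 = (V_1 - V_3)/R3 = (10.76 - 6.568)/3 = 1.397 A
  Magnitude: I_R3 = 1.397 A
Part 3:
  I_R2 = (V_1 - V_2)/R2 = (10.76 - 0)/680 = 0.01582 A
  P_R2 = I_R2² × R2 = (0.01582)² × 680 = 0.1703 W
Part 4:
  Power in each resistor, P = (ΔV)²/R:
    P_R1 = (15 - 10.76)²/3 = 5.992 W
    P_R2 = (10.76 - 0)²/680 = 0.1703 W
    P_R3 = (10.76 - 6.568)²/3 = 5.858 W
    P_R4 = (0 - 6.568)²/4.7 = 9.178 W
  P_total = P_R1 + P_R2 + P_R3 + P_R4 = 21.2 W

Final answers:
1. V_1 = 10.76 V
2. I_R3 = 1.397 A
3. P_R2 = 0.1703 W
4. P_total = 21.2 W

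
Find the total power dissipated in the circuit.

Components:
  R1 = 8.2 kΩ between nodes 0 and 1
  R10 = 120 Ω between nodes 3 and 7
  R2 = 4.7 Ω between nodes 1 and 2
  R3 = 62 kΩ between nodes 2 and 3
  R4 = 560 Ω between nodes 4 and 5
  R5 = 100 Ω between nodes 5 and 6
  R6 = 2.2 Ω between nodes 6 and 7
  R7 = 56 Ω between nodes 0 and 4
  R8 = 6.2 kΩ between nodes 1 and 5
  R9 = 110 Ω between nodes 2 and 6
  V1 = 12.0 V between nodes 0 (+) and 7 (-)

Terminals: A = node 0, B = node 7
Nodal analysis, taking node 7 as the 0 V reference.
Source V1 fixes V_0 = 12 V.
KCL at each unknown node (sum of currents leaving = 0; resistances in Ω):
  Node 1: (V_1 - 12)/8200 + (V_1 - V_2)/4.7 + (V_1 - V_5)/6200 = 0
  Node 2: (V_2 - V_1)/4.7 + (V_2 - V_3)/62000 + (V_2 - V_6)/110 = 0
  Node 3: (V_3 - V_2)/62000 + (V_3 - 0)/120 = 0
  Node 4: (V_4 - V_5)/560 + (V_4 - 12)/56 = 0
  Node 5: (V_5 - V_4)/560 + (V_5 - V_6)/100 + (V_5 - V_1)/6200 = 0
  Node 6: (V_6 - V_5)/100 + (V_6 - 0)/2.2 + (V_6 - V_2)/110 = 0
Collecting terms (coefficients in siemens):
  0.213·V_1 - 0.2128·V_2 - 0.0001613·V_5 = 0.001463
  0.2219·V_2 - 0.2128·V_1 - 0.00001613·V_3 - 0.009091·V_6 = 0
  0.008349·V_3 - 0.00001613·V_2 = 0
  0.01964·V_4 - 0.001786·V_5 = 0.2143
  0.01195·V_5 - 0.0001613·V_1 - 0.001786·V_4 - 0.01·V_6 = 0
  0.4736·V_6 - 0.009091·V_2 - 0.01·V_5 = 0
Solving these 6 simultaneous equations (Gaussian elimination) gives:
  V_1 = 0.2312 V, V_2 = 0.2233 V, V_3 = 0.0004314 V, V_4 = 11.06 V
  V_5 = 1.69 V, V_6 = 0.03997 V
Power in each resistor, P = (ΔV)²/R:
  P_R1 = (12 - 0.2312)²/8200 = 0.01689 W
  P_R2 = (0.2312 - 0.2233)²/4.7 = 0.00001312 W
  P_R3 = (0.2233 - 0.0004314)²/62000 = 0.0000008014 W
  P_R4 = (11.06 - 1.69)²/560 = 0.1569 W
  P_R5 = (1.69 - 0.03997)²/100 = 0.02723 W
  P_R6 = (0.03997 - 0)²/2.2 = 0.0007262 W
  P_R7 = (12 - 11.06)²/56 = 0.01569 W
  P_R8 = (0.2312 - 1.69)²/6200 = 0.0003433 W
  P_R9 = (0.2233 - 0.03997)²/110 = 0.0003057 W
  P_R10 = (0.0004314 - 0)²/120 = 0.000000001551 W
P_total = P_R1 + P_R2 + P_R3 + P_R4 + P_R5 + P_R6 + P_R7 + P_R8 + P_R9 + P_R10 = 0.2181 W

Final answer: 0.2181 W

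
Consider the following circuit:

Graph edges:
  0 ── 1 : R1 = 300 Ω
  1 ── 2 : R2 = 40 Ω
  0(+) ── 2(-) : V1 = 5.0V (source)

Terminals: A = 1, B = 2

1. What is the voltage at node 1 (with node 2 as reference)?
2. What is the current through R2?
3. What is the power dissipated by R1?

Nodal analysis, taking node 2 as the 0 V reference.
Source V1 fixes V_0 = 5 V.
KCL at each unknown node (sum of currents leaving = 0; resistances in Ω):
  Node 1: (V_1 - 5)/300 + (V_1 - 0)/40 = 0
Collecting terms: 0.02833 × V_1 = 0.01667  =>  V_1 = 0.5882 V
Part 1:
  Read off the nodal solution: V_1 = 0.5882 V
Part 2:
  I_R2 = (V_1 - V_2)/R2 = (0.5882 - 0)/40 = 0.01471 A
  Magnitude: I_R2 = 0.01471 A
Part 3:
  I_R1 = (V_0 - V_1)/R1 = (5 - 0.5882)/300 = 0.01471 A
  P_R1 = I_R1² × R1 = (0.01471)² × 300 = 0.06488 W

Final answers:
1. V_1 = 0.5882 V
2. I_R2 = 0.01471 A
3. P_R1 = 0.06488 W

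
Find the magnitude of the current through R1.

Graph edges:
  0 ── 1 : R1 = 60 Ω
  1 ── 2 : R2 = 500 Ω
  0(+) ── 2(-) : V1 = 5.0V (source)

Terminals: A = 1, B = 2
Nodal analysis, taking node 2 as the 0 V reference.
Source V1 fixes V_0 = 5 V.
KCL at each unknown node (sum of currents leaving = 0; resistances in Ω):
  Node 1: (V_1 - 5)/60 + (V_1 - 0)/500 = 0
Collecting terms: 0.01867 × V_1 = 0.08333  =>  V_1 = 4.464 V
I_R1 = (V_0 - V_1)/R1 = (5 - 4.464)/60 = 0.008929 A
|I_R1| = 0.008929 A

Final answer: |I_R1| = 0.008929 A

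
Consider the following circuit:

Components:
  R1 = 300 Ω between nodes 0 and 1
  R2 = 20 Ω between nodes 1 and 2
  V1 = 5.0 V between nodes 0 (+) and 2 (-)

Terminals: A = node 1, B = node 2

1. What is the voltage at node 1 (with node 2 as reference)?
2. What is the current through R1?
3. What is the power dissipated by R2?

Nodal analysis, taking node 2 as the 0 V reference.
Source V1 fixes V_0 = 5 V.
KCL at each unknown node (sum of currents leaving = 0; resistances in Ω):
  Node 1: (V_1 - 5)/300 + (V_1 - 0)/20 = 0
Collecting terms: 0.05333 × V_1 = 0.01667  =>  V_1 = 0.3125 V
Part 1:
  Read off the nodal solution: V_1 = 0.3125 V
Part 2:
  I_R1 = (V_0 - V_1)/R1 = (5 - 0.3125)/300 = 0.01562 A
  Magnitude: I_R1 = 0.01562 A
Part 3:
  I_R2 = (V_1 - V_2)/R2 = (0.3125 - 0)/20 = 0.01562 A
  P_R2 = I_R2² × R2 = (0.01562)² × 20 = 0.004883 W

Final answers:
1. V_1 = 0.3125 V
2. I_R1 = 0.01562 A
3. P_R2 = 0.004883 W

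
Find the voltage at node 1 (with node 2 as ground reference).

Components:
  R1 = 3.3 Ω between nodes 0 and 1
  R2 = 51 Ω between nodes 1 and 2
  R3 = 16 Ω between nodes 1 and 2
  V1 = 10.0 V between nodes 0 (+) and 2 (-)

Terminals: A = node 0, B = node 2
Nodal analysis, taking node 2 as the 0 V reference.
Source V1 fixes V_0 = 10 V.
KCL at each unknown node (sum of currents leaving = 0; resistances in Ω):
  Node 1: (V_1 - 10)/3.3 + (V_1 - 0)/51 + (V_1 - 0)/16 = 0
Collecting terms: 0.3851 × V_1 = 3.03  =>  V_1 = 7.868 V
The requested potential is V_1 = 7.868 V.

Final answer: V_1 = 7.868 V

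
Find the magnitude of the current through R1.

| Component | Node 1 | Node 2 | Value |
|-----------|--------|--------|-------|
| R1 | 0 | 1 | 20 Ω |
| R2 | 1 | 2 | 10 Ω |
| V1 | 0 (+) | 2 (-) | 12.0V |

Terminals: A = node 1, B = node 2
Nodal analysis, taking node 2 as the 0 V reference.
Source V1 fixes V_0 = 12 V.
KCL at each unknown node (sum of currents leaving = 0; resistances in Ω):
  Node 1: (V_1 - 12)/20 + (V_1 - 0)/10 = 0
Collecting terms: 0.15 × V_1 = 0.6  =>  V_1 = 4 V
I_R1 = (V_0 - V_1)/R1 = (12 - 4)/20 = 0.4 A
|I_R1| = 0.4 A

Final answer: |I_R1| = 0.4 A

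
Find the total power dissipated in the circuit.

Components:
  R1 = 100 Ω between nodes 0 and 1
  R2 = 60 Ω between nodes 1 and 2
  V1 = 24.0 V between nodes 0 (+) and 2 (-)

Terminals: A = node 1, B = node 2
Nodal analysis, taking node 2 as the 0 V reference.
Source V1 fixes V_0 = 24 V.
KCL at each unknown node (sum of currents leaving = 0; resistances in Ω):
  Node 1: (V_1 - 24)/100 + (V_1 - 0)/60 = 0
Collecting terms: 0.02667 × V_1 = 0.24  =>  V_1 = 9 V
Power in each resistor, P = (ΔV)²/R:
  P_R1 = (24 - 9)²/100 = 2.25 W
  P_R2 = (9 - 0)²/60 = 1.35 W
P_total = P_R1 + P_R2 = 3.6 W

Final answer: 3.6 W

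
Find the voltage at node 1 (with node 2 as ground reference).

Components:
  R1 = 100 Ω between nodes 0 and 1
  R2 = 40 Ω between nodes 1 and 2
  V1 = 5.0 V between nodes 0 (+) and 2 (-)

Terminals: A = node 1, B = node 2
Nodal analysis, taking node 2 as the 0 V reference.
Source V1 fixes V_0 = 5 V.
KCL at each unknown node (sum of currents leaving = 0; resistances in Ω):
  Node 1: (V_1 - 5)/100 + (V_1 - 0)/40 = 0
Collecting terms: 0.035 × V_1 = 0.05  =>  V_1 = 1.429 V
The requested potential is V_1 = 1.429 V.

Final answer: V_1 = 1.429 V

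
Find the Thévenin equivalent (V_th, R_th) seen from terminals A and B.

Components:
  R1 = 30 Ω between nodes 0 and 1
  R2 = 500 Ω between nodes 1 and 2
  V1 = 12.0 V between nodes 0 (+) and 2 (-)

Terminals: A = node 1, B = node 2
Step 1 — V_th is the open-circuit voltage V_A - V_B (nothing connected across the terminals).
Nodal analysis, taking node 2 as the 0 V reference.
Source V1 fixes V_0 = 12 V.
KCL at each unknown node (sum of currents leaving = 0; resistances in Ω):
  Node 1: (V_1 - 12)/30 + (V_1 - 0)/500 = 0
Collecting terms: 0.03533 × V_1 = 0.4  =>  V_1 = 11.32 V
V_th = V_1 - V_2 = 11.32 - 0 = 11.32 V
Step 2 — R_th: zero the source — replace V1 by a short circuit (node 2 merges into node 0) — and find the resistance seen between A (node 1) and B (node 0).
Reduce the network between node 1 (A) and node 0 (B) by series/parallel combination:
  Rp1 = R1 ‖ R2 (parallel, both between nodes 0 and 1) = 1/(1/30 + 1/500) = 28.3 Ω
R_th = 28.3 Ω

Final answer: V_th = 11.32 V, R_th = 28.3 Ω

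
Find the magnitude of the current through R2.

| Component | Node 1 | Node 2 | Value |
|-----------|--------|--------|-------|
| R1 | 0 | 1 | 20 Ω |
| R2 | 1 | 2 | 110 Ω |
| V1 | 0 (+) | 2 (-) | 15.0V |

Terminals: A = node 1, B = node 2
Nodal analysis, taking node 2 as the 0 V reference.
Source V1 fixes V_0 = 15 V.
KCL at each unknown node (sum of currents leaving = 0; resistances in Ω):
  Node 1: (V_1 - 15)/20 + (V_1 - 0)/110 = 0
Collecting terms: 0.05909 × V_1 = 0.75  =>  V_1 = 12.69 V
I_R2 = (V_1 - V_2)/R2 = (12.69 - 0)/110 = 0.1154 A
|I_R2| = 0.1154 A

Final answer: |I_R2| = 0.1154 A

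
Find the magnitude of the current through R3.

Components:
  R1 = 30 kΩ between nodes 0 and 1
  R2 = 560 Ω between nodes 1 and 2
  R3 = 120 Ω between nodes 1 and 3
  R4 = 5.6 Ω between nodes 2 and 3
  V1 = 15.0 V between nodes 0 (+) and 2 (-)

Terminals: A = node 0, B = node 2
Nodal analysis, taking node 2 as the 0 V reference.
Source V1 fixes V_0 = 15 V.
KCL at each unknown node (sum of currents leaving = 0; resistances in Ω):
  Node 1: (V_1 - 15)/30000 + (V_1 - 0)/560 + (V_1 - V_3)/120 = 0
  Node 3: (V_3 - V_1)/120 + (V_3 - 0)/5.6 = 0
Collecting terms (coefficients in siemens):
  0.01015·V_1 - 0.008333·V_3 = 0.0005
  0.1869·V_3 - 0.008333·V_1 = 0
Determinant D = (0.01015)(0.1869) - (-0.008333)(-0.008333) = 0.001828
V_1 = [(0.0005)(0.1869) - (-0.008333)(0)]/D = 0.05112 V
V_3 = [(0.01015)(0) - (0.0005)(-0.008333)]/D = 0.002279 V
I_R3 = (V_1 - V_3)/R3 = (0.05112 - 0.002279)/120 = 0.000407 A
|I_R3| = 0.000407 A

Final answer: |I_R3| = 0.000407 A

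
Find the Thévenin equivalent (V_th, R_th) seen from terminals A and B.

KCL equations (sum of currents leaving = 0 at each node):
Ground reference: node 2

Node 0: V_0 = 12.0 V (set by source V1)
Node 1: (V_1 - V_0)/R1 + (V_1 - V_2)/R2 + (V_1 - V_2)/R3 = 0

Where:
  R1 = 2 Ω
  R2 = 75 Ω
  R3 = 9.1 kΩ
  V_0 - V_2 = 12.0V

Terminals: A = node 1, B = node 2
Step 1 — V_th is the open-circuit voltage V_A - V_B (nothing connected across the terminals).
Nodal analysis, taking node 2 as the 0 V reference.
Source V1 fixes V_0 = 12 V.
KCL at each unknown node (sum of currents leaving = 0; resistances in Ω):
  Node 1: (V_1 - 12)/2 + (V_1 - 0)/75 + (V_1 - 0)/9100 = 0
Collecting terms: 0.5134 × V_1 = 6  =>  V_1 = 11.69 V
V_th = V_1 - V_2 = 11.69 - 0 = 11.69 V
Step 2 — R_th: zero the source — replace V1 by a short circuit (node 2 merges into node 0) — and find the resistance seen between A (node 1) and B (node 0).
Reduce the network between node 1 (A) and node 0 (B) by series/parallel combination:
  Rp1 = R1 ‖ R2 ‖ R3 (parallel, all between nodes 0 and 1) = 1/(1/2 + 1/75 + 1/9100) = 1.948 Ω
R_th = 1.948 Ω

Final answer: V_th = 11.69 V, R_th = 1.948 Ω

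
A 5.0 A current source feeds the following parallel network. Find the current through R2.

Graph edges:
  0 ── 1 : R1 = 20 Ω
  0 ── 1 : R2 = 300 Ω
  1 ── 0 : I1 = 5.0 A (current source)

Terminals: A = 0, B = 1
All resistors sit directly between nodes 0 and 1, so they are in parallel and share one voltage V; the full source current 5 A splits among them.
1/R_par = 1/20 + 1/300 = 0.05333 S  =>  R_par = 18.75 Ω
V = I × R_par = 5 × 18.75 = 93.75 V
I_R2 = V/R2 = 93.75/300 = 0.3125 A

Final answer: 0.3125 A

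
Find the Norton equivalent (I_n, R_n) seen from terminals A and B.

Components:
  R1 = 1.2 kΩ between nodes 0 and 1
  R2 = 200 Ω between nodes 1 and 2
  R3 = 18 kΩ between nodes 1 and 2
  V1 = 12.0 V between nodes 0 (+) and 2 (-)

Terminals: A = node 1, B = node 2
Find the Thévenin equivalent first; then I_n = V_th/R_th and R_n = R_th.
Step 1 — V_th is the open-circuit voltage V_A - V_B (nothing connected across the terminals).
Nodal analysis, taking node 2 as the 0 V reference.
Source V1 fixes V_0 = 12 V.
KCL at each unknown node (sum of currents leaving = 0; resistances in Ω):
  Node 1: (V_1 - 12)/1200 + (V_1 - 0)/200 + (V_1 - 0)/18000 = 0
Collecting terms: 0.005889 × V_1 = 0.01  =>  V_1 = 1.698 V
V_th = V_1 - V_2 = 1.698 - 0 = 1.698 V
Step 2 — R_th: zero the source — replace V1 by a short circuit (node 2 merges into node 0) — and find the resistance seen between A (node 1) and B (node 0).
Reduce the network between node 1 (A) and node 0 (B) by series/parallel combination:
  Rp1 = R1 ‖ R2 ‖ R3 (parallel, all between nodes 0 and 1) = 1/(1/1200 + 1/200 + 1/18000) = 169.8 Ω
R_th = 169.8 Ω
I_n = V_th/R_th = 1.698/169.8 = 0.01 A, and R_n = R_th = 169.8 Ω

Final answer: I_n = 0.01 A, R_n = 169.8 Ω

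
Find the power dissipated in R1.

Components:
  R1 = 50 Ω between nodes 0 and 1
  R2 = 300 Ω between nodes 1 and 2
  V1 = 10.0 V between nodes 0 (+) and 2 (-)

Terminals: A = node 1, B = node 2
Nodal analysis, taking node 2 as the 0 V reference.
Source V1 fixes V_0 = 10 V.
KCL at each unknown node (sum of currents leaving = 0; resistances in Ω):
  Node 1: (V_1 - 10)/50 + (V_1 - 0)/300 = 0
Collecting terms: 0.02333 × V_1 = 0.2  =>  V_1 = 8.571 V
I_R1 = (V_0 - V_1)/R1 = (10 - 8.571)/50 = 0.02857 A
P_R1 = I_R1² × R1 = (0.02857)² × 50 = 0.04082 W

Final answer: 0.04082 W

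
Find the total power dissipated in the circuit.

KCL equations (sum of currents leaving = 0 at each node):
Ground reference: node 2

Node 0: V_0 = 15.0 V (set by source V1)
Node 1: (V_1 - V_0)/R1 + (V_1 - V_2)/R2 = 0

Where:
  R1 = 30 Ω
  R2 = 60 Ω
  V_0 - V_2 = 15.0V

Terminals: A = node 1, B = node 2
Nodal analysis, taking node 2 as the 0 V reference.
Source V1 fixes V_0 = 15 V.
KCL at each unknown node (sum of currents leaving = 0; resistances in Ω):
  Node 1: (V_1 - 15)/30 + (V_1 - 0)/60 = 0
Collecting terms: 0.05 × V_1 = 0.5  =>  V_1 = 10 V
Power in each resistor, P = (ΔV)²/R:
  P_R1 = (15 - 10)²/30 = 0.8333 W
  P_R2 = (10 - 0)²/60 = 1.667 W
P_total = P_R1 + P_R2 = 2.5 W

Final answer: 2.5 W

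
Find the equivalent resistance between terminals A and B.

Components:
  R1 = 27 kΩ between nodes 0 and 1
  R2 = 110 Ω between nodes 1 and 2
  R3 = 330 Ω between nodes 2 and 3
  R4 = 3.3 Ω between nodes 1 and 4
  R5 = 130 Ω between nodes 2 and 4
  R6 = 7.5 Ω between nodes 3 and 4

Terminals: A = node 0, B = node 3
The network is not a plain series/parallel combination. Inject a 1 A test current into terminal A (node 0) and return it from terminal B (node 3); then R_eq = V_A / (1 A).
Nodal analysis, taking node 3 as the 0 V reference.
Current source I_test pushes 1 A into node 0 and draws it out of node 3.
KCL at each unknown node (sum of currents leaving = 0; resistances in Ω):
  Node 0: (V_0 - V_1)/27000 - 1 = 0
  Node 1: (V_1 - V_0)/27000 + (V_1 - V_2)/110 + (V_1 - V_4)/3.3 = 0
  Node 2: (V_2 - V_1)/110 + (V_2 - 0)/330 + (V_2 - V_4)/130 = 0
  Node 4: (V_4 - V_1)/3.3 + (V_4 - V_2)/130 + (V_4 - 0)/7.5 = 0
Collecting terms (coefficients in siemens):
  0.00003704·V_0 - 0.00003704·V_1 = 1
  0.3122·V_1 - 0.00003704·V_0 - 0.009091·V_2 - 0.303·V_4 = 0
  0.01981·V_2 - 0.009091·V_1 - 0.007692·V_4 = 0
  0.4441·V_4 - 0.303·V_1 - 0.007692·V_2 = 0
Solving these 4 simultaneous equations (Gaussian elimination) gives:
  V_0 = 27010 V, V_1 = 10.54 V, V_2 = 7.68 V, V_4 = 7.325 V
R_eq = V_0 / 1 A = 27010 Ω = 27.01 kΩ

Final answer: 27.01 kΩ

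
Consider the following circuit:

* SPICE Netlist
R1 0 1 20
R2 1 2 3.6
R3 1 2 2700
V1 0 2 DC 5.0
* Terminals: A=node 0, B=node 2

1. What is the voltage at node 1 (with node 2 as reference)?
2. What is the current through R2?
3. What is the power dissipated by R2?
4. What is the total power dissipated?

Nodal analysis, taking node 2 as the 0 V reference.
Source V1 fixes V_0 = 5 V.
KCL at each unknown node (sum of currents leaving = 0; resistances in Ω):
  Node 1: (V_1 - 5)/20 + (V_1 - 0)/3.6 + (V_1 - 0)/2700 = 0
Collecting terms: 0.3281 × V_1 = 0.25  =>  V_1 = 0.7619 V
Part 1:
  Read off the nodal solution: V_1 = 0.7619 V
Part 2:
  I_R2 = (V_1 - V_2)/R2 = (0.7619 - 0)/3.6 = 0.2116 A
  Magnitude: I_R2 = 0.2116 A
Part 3:
  I_R2 = (V_1 - V_2)/R2 = (0.7619 - 0)/3.6 = 0.2116 A
  P_R2 = I_R2² × R2 = (0.2116)² × 3.6 = 0.1612 W
Part 4:
  Power in each resistor, P = (ΔV)²/R:
    P_R1 = (5 - 0.7619)²/20 = 0.8981 W
    P_R2 = (0.7619 - 0)²/3.6 = 0.1612 W
    P_R3 = (0.7619 - 0)²/2700 = 0.000215 W
  P_total = P_R1 + P_R2 + P_R3 = 1.06 W

Final answers:
1. V_1 = 0.7619 V
2. I_R2 = 0.2116 A
3. P_R2 = 0.1612 W
4. P_total = 1.06 W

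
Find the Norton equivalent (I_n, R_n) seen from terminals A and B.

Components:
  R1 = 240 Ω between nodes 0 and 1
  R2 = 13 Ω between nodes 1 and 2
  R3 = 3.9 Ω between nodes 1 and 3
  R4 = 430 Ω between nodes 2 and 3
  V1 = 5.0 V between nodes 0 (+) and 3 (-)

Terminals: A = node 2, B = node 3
Find the Thévenin equivalent first; then I_n = V_th/R_th and R_n = R_th.
Step 1 — V_th is the open-circuit voltage V_A - V_B (nothing connected across the terminals).
Nodal analysis, taking node 3 as the 0 V reference.
Source V1 fixes V_0 = 5 V.
KCL at each unknown node (sum of currents leaving = 0; resistances in Ω):
  Node 1: (V_1 - 5)/240 + (V_1 - V_2)/13 + (V_1 - 0)/3.9 = 0
  Node 2: (V_2 - V_1)/13 + (V_2 - 0)/430 = 0
Collecting terms (coefficients in siemens):
  0.3375·V_1 - 0.07692·V_2 = 0.02083
  0.07925·V_2 - 0.07692·V_1 = 0
Determinant D = (0.3375)(0.07925) - (-0.07692)(-0.07692) = 0.02083
V_1 = [(0.02083)(0.07925) - (-0.07692)(0)]/D = 0.07926 V
V_2 = [(0.3375)(0) - (0.02083)(-0.07692)]/D = 0.07694 V
V_th = V_2 - V_3 = 0.07694 - 0 = 0.07694 V
Step 2 — R_th: zero the source — replace V1 by a short circuit (node 3 merges into node 0) — and find the resistance seen between A (node 2) and B (node 0).
Reduce the network between node 2 (A) and node 0 (B) by series/parallel combination:
  Rp1 = R1 ‖ R3 (parallel, both between nodes 0 and 1) = 1/(1/240 + 1/3.9) = 3.838 Ω
  Rs1 = R2 + Rp1 (series, joined only at node 1) = 13 + 3.838 = 16.84 Ω
  Rp2 = R4 ‖ Rs1 (parallel, both between nodes 0 and 2) = 1/(1/430 + 1/16.84) = 16.2 Ω
R_th = 16.2 Ω
I_n = V_th/R_th = 0.07694/16.2 = 0.004748 A, and R_n = R_th = 16.2 Ω

Final answer: I_n = 0.004748 A, R_n = 16.2 Ω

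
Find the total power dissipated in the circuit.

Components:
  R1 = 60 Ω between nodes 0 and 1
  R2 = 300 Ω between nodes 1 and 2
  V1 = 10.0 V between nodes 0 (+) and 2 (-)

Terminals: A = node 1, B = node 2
Nodal analysis, taking node 2 as the 0 V reference.
Source V1 fixes V_0 = 10 V.
KCL at each unknown node (sum of currents leaving = 0; resistances in Ω):
  Node 1: (V_1 - 10)/60 + (V_1 - 0)/300 = 0
Collecting terms: 0.02 × V_1 = 0.1667  =>  V_1 = 8.333 V
Power in each resistor, P = (ΔV)²/R:
  P_R1 = (10 - 8.333)²/60 = 0.0463 W
  P_R2 = (8.333 - 0)²/300 = 0.2315 W
P_total = P_R1 + P_R2 = 0.2778 W

Final answer: 0.2778 W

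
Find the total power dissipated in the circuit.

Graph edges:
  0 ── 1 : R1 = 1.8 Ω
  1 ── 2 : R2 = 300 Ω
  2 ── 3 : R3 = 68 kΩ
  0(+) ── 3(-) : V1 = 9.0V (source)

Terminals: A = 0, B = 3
Nodal analysis, taking node 3 as the 0 V reference.
Source V1 fixes V_0 = 9 V.
KCL at each unknown node (sum of currents leaving = 0; resistances in Ω):
  Node 1: (V_1 - 9)/1.8 + (V_1 - V_2)/300 = 0
  Node 2: (V_2 - V_1)/300 + (V_2 - 0)/68000 = 0
Collecting terms (coefficients in siemens):
  0.5589·V_1 - 0.003333·V_2 = 5
  0.003348·V_2 - 0.003333·V_1 = 0
Determinant D = (0.5589)(0.003348) - (-0.003333)(-0.003333) = 0.00186
V_1 = [(5)(0.003348) - (-0.003333)(0)]/D = 9 V
V_2 = [(0.5589)(0) - (5)(-0.003333)]/D = 8.96 V
Power in each resistor, P = (ΔV)²/R:
  P_R1 = (9 - 9)²/1.8 = 0.00000003125 W
  P_R2 = (9 - 8.96)²/300 = 0.000005209 W
  P_R3 = (8.96 - 0)²/68000 = 0.001181 W
P_total = P_R1 + P_R2 + P_R3 = 0.001186 W

Final answer: 0.001186 W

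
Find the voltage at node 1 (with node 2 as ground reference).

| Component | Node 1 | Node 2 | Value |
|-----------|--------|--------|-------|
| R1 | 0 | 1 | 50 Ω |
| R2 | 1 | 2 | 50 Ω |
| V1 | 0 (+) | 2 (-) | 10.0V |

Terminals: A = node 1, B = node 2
Nodal analysis, taking node 2 as the 0 V reference.
Source V1 fixes V_0 = 10 V.
KCL at each unknown node (sum of currents leaving = 0; resistances in Ω):
  Node 1: (V_1 - 10)/50 + (V_1 - 0)/50 = 0
Collecting terms: 0.04 × V_1 = 0.2  =>  V_1 = 5 V
The requested potential is V_1 = 5 V.

Final answer: V_1 = 5 V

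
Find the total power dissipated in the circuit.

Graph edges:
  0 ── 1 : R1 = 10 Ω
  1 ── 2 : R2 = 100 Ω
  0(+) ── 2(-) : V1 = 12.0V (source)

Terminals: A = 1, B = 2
Nodal analysis, taking node 2 as the 0 V reference.
Source V1 fixes V_0 = 12 V.
KCL at each unknown node (sum of currents leaving = 0; resistances in Ω):
  Node 1: (V_1 - 12)/10 + (V_1 - 0)/100 = 0
Collecting terms: 0.11 × V_1 = 1.2  =>  V_1 = 10.91 V
Power in each resistor, P = (ΔV)²/R:
  P_R1 = (12 - 10.91)²/10 = 0.119 W
  P_R2 = (10.91 - 0)²/100 = 1.19 W
P_total = P_R1 + P_R2 = 1.309 W

Final answer: 1.309 W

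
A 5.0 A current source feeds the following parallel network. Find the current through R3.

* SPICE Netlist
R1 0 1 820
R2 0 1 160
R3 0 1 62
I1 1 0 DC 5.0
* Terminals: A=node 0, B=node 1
All resistors sit directly between nodes 0 and 1, so they are in parallel and share one voltage V; the full source current 5 A splits among them.
1/R_par = 1/820 + 1/160 + 1/62 = 0.0236 S  =>  R_par = 42.38 Ω
V = I × R_par = 5 × 42.38 = 211.9 V
I_R3 = V/R3 = 211.9/62 = 3.417 A

Final answer: 3.417 A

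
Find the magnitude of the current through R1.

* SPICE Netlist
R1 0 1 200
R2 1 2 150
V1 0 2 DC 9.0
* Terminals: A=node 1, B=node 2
Nodal analysis, taking node 2 as the 0 V reference.
Source V1 fixes V_0 = 9 V.
KCL at each unknown node (sum of currents leaving = 0; resistances in Ω):
  Node 1: (V_1 - 9)/200 + (V_1 - 0)/150 = 0
Collecting terms: 0.01167 × V_1 = 0.045  =>  V_1 = 3.857 V
I_R1 = (V_0 - V_1)/R1 = (9 - 3.857)/200 = 0.02571 A
|I_R1| = 0.02571 A

Final answer: |I_R1| = 0.02571 A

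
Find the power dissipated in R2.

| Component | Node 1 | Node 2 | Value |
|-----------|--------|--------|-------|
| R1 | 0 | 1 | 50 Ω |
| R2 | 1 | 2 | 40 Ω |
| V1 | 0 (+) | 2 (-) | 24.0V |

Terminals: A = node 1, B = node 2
Nodal analysis, taking node 2 as the 0 V reference.
Source V1 fixes V_0 = 24 V.
KCL at each unknown node (sum of currents leaving = 0; resistances in Ω):
  Node 1: (V_1 - 24)/50 + (V_1 - 0)/40 = 0
Collecting terms: 0.045 × V_1 = 0.48  =>  V_1 = 10.67 V
I_R2 = (V_1 - V_2)/R2 = (10.67 - 0)/40 = 0.2667 A
P_R2 = I_R2² × R2 = (0.2667)² × 40 = 2.844 W

Final answer: 2.844 W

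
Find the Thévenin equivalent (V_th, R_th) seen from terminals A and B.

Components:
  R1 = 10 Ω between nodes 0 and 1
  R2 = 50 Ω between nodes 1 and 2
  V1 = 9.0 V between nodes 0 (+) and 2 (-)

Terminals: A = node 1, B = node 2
Step 1 — V_th is the open-circuit voltage V_A - V_B (nothing connected across the terminals).
Nodal analysis, taking node 2 as the 0 V reference.
Source V1 fixes V_0 = 9 V.
KCL at each unknown node (sum of currents leaving = 0; resistances in Ω):
  Node 1: (V_1 - 9)/10 + (V_1 - 0)/50 = 0
Collecting terms: 0.12 × V_1 = 0.9  =>  V_1 = 7.5 V
V_th = V_1 - V_2 = 7.5 - 0 = 7.5 V
Step 2 — R_th: zero the source — replace V1 by a short circuit (node 2 merges into node 0) — and find the resistance seen between A (node 1) and B (node 0).
Reduce the network between node 1 (A) and node 0 (B) by series/parallel combination:
  Rp1 = R1 ‖ R2 (parallel, both between nodes 0 and 1) = 1/(1/10 + 1/50) = 8.333 Ω
R_th = 8.333 Ω

Final answer: V_th = 7.5 V, R_th = 8.333 Ω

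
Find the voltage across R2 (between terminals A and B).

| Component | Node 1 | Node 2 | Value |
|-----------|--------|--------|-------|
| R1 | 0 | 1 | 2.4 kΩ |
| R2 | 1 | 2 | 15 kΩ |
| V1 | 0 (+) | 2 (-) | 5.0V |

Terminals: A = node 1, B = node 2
R1 and R2 are in series across V1 (node 0 → node 1 → node 2), and the output A–B is taken across R2, so this is a voltage divider.
Series current: I = V1/(R1 + R2) = 5/(2400 + 15000) = 5/17400 = 0.0002874 A
V_R2 = I × R2 = V1 × R2/(R1 + R2) = 5 × 15000/17400 = 4.31 V

Final answer: 4.31 V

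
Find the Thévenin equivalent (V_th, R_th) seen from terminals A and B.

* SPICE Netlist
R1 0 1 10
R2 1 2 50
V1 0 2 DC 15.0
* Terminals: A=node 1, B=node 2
Step 1 — V_th is the open-circuit voltage V_A - V_B (nothing connected across the terminals).
Nodal analysis, taking node 2 as the 0 V reference.
Source V1 fixes V_0 = 15 V.
KCL at each unknown node (sum of currents leaving = 0; resistances in Ω):
  Node 1: (V_1 - 15)/10 + (V_1 - 0)/50 = 0
Collecting terms: 0.12 × V_1 = 1.5  =>  V_1 = 12.5 V
V_th = V_1 - V_2 = 12.5 - 0 = 12.5 V
Step 2 — R_th: zero the source — replace V1 by a short circuit (node 2 merges into node 0) — and find the resistance seen between A (node 1) and B (node 0).
Reduce the network between node 1 (A) and node 0 (B) by series/parallel combination:
  Rp1 = R1 ‖ R2 (parallel, both between nodes 0 and 1) = 1/(1/10 + 1/50) = 8.333 Ω
R_th = 8.333 Ω

Final answer: V_th = 12.5 V, R_th = 8.333 Ω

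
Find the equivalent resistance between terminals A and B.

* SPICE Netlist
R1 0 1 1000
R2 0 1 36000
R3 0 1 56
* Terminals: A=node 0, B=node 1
Reduce the network between node 0 (A) and node 1 (B) by series/parallel combination:
  Rp1 = R1 ‖ R2 ‖ R3 (parallel, all between nodes 0 and 1) = 1/(1/1000 + 1/36000 + 1/56) = 52.95 Ω
R_eq = 52.95 Ω

Final answer: 52.95 Ω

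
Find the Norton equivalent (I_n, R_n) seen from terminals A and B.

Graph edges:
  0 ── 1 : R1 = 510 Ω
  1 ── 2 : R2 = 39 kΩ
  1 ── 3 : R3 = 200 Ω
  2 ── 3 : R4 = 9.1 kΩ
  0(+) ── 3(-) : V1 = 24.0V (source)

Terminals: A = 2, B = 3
Find the Thévenin equivalent first; then I_n = V_th/R_th and R_n = R_th.
Step 1 — V_th is the open-circuit voltage V_A - V_B (nothing connected across the terminals).
Nodal analysis, taking node 3 as the 0 V reference.
Source V1 fixes V_0 = 24 V.
KCL at each unknown node (sum of currents leaving = 0; resistances in Ω):
  Node 1: (V_1 - 24)/510 + (V_1 - V_2)/39000 + (V_1 - 0)/200 = 0
  Node 2: (V_2 - V_1)/39000 + (V_2 - 0)/9100 = 0
Collecting terms (coefficients in siemens):
  0.006986·V_1 - 0.00002564·V_2 = 0.04706
  0.0001355·V_2 - 0.00002564·V_1 = 0
Determinant D = (0.006986)(0.0001355) - (-0.00002564)(-0.00002564) = 0.0000009462
V_1 = [(0.04706)(0.0001355) - (-0.00002564)(0)]/D = 6.74 V
V_2 = [(0.006986)(0) - (0.04706)(-0.00002564)]/D = 1.275 V
V_th = V_2 - V_3 = 1.275 - 0 = 1.275 V
Step 2 — R_th: zero the source — replace V1 by a short circuit (node 3 merges into node 0) — and find the resistance seen between A (node 2) and B (node 0).
Reduce the network between node 2 (A) and node 0 (B) by series/parallel combination:
  Rp1 = R1 ‖ R3 (parallel, both between nodes 0 and 1) = 1/(1/510 + 1/200) = 143.7 Ω
  Rs1 = R2 + Rp1 (series, joined only at node 1) = 39000 + 143.7 = 39140 Ω
  Rp2 = R4 ‖ Rs1 (parallel, both between nodes 0 and 2) = 1/(1/9100 + 1/39140) = 7384 Ω
R_th = 7.384 kΩ
I_n = V_th/R_th = 1.275/7384 = 0.0001727 A, and R_n = R_th = 7.384 kΩ

Final answer: I_n = 0.0001727 A, R_n = 7.384 kΩ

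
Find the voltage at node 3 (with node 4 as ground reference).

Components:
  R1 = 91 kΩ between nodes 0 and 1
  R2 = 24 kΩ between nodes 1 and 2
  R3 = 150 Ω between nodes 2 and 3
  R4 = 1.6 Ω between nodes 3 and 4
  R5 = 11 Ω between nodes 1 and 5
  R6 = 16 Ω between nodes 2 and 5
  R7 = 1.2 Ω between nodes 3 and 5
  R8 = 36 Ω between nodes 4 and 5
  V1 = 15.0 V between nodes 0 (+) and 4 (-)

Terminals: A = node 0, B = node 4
Nodal analysis, taking node 4 as the 0 V reference.
Source V1 fixes V_0 = 15 V.
KCL at each unknown node (sum of currents leaving = 0; resistances in Ω):
  Node 1: (V_1 - 15)/91000 + (V_1 - V_2)/24000 + (V_1 - V_5)/11 = 0
  Node 2: (V_2 - V_1)/24000 + (V_2 - V_3)/150 + (V_2 - V_5)/16 = 0
  Node 3: (V_3 - V_2)/150 + (V_3 - 0)/1.6 + (V_3 - V_5)/1.2 = 0
  Node 5: (V_5 - V_1)/11 + (V_5 - V_2)/16 + (V_5 - V_3)/1.2 + (V_5 - 0)/36 = 0
Collecting terms (coefficients in siemens):
  0.09096·V_1 - 0.00004167·V_2 - 0.09091·V_5 = 0.0001648
  0.06921·V_2 - 0.00004167·V_1 - 0.006667·V_3 - 0.0625·V_5 = 0
  1.465·V_3 - 0.006667·V_2 - 0.8333·V_5 = 0
  1.015·V_5 - 0.09091·V_1 - 0.0625·V_2 - 0.8333·V_3 = 0
Solving these 4 simultaneous equations (Gaussian elimination) gives:
  V_1 = 0.002239 V, V_2 = 0.0004105 V, V_3 = 0.0002447 V, V_5 = 0.0004269 V
The requested potential is V_3 = 0.0002447 V.

Final answer: V_3 = 0.0002447 V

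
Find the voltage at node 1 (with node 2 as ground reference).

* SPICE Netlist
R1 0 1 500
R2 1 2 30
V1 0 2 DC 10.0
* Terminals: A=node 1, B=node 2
Nodal analysis, taking node 2 as the 0 V reference.
Source V1 fixes V_0 = 10 V.
KCL at each unknown node (sum of currents leaving = 0; resistances in Ω):
  Node 1: (V_1 - 10)/500 + (V_1 - 0)/30 = 0
Collecting terms: 0.03533 × V_1 = 0.02  =>  V_1 = 0.566 V
The requested potential is V_1 = 0.566 V.

Final answer: V_1 = 0.566 V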